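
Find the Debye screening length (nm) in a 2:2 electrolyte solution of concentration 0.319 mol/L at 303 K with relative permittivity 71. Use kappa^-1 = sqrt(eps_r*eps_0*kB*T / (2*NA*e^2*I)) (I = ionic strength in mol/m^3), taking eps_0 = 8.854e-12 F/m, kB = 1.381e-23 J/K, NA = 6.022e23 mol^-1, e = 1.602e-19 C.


Ionic strength I = 0.319 * 2^2 * 1000 = 1276 mol/m^3
kappa^-1 = sqrt(71 * 8.854e-12 * 1.381e-23 * 303 / (2 * 6.022e23 * (1.602e-19)^2 * 1276))
kappa^-1 = 0.258 nm

0.258


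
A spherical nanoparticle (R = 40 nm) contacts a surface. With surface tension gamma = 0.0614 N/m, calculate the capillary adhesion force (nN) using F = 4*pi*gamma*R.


Convert radius: R = 40 nm = 4e-08 m
F = 4 * pi * gamma * R
F = 4 * pi * 0.0614 * 4e-08
F = 3.0863e-08 N = 30.863 nN

30.863


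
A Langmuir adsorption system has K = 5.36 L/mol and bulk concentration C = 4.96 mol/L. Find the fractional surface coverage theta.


Langmuir isotherm: theta = K*C / (1 + K*C)
K*C = 5.36 * 4.96 = 26.5856
theta = 26.5856 / (1 + 26.5856) = 26.5856 / 27.5856
theta = 0.9637

0.9637


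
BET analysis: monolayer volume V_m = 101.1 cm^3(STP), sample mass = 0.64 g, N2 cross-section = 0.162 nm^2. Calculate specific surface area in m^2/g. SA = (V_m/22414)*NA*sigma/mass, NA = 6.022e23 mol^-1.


Number of moles in monolayer = V_m / 22414 = 101.1 / 22414 = 0.00451057
Number of molecules = moles * NA = 0.00451057 * 6.022e23
SA = molecules * sigma / mass
SA = (101.1 / 22414) * 6.022e23 * 0.162e-18 / 0.64
SA = 687.6 m^2/g

687.6


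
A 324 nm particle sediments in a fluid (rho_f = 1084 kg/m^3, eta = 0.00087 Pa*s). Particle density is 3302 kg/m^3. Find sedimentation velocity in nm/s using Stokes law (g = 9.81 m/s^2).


Radius R = 324/2 nm = 1.62e-07 m
Density difference = 3302 - 1084 = 2218 kg/m^3
v = 2 * R^2 * (rho_p - rho_f) * g / (9 * eta)
v = 2 * (1.62e-07)^2 * 2218 * 9.81 / (9 * 0.00087)
v = 1.45858e-07 m/s = 145.8575 nm/s

145.8575


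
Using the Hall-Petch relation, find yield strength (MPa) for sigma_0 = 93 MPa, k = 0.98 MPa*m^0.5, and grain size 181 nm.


d = 181 nm = 1.81e-07 m
sqrt(d) = 0.0004254409
Hall-Petch contribution = k / sqrt(d) = 0.98 / 0.0004254409 = 2303.5 MPa
sigma = sigma_0 + k/sqrt(d) = 93 + 2303.5 = 2396.5 MPa

2396.5


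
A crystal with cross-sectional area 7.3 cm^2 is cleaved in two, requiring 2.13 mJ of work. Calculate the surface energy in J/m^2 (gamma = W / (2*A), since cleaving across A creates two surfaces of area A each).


Convert: A = 7.3 cm^2 = 0.00073 m^2, W = 2.13 mJ = 0.00213 J
Cleaving exposes two faces of area A, so total new surface = 2*A and gamma = W / (2*A)
gamma = 0.00213 / (2 * 0.00073)
gamma = 1.459 J/m^2

1.459


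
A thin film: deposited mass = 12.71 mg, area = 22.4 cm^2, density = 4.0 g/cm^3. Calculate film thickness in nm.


Convert: m = 12.71 mg = 1.2710e-05 kg, A = 22.4 cm^2 = 2.2400e-03 m^2, rho = 4.0 g/cm^3 = 4000 kg/m^3
t = m / (A * rho)
t = 1.2710e-05 / (2.2400e-03 * 4000)
t = 1.4185e-06 m = 1418.5 nm

1418.5


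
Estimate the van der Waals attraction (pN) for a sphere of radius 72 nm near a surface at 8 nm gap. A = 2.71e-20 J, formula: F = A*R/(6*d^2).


Convert to SI: R = 72 nm = 7.2e-08 m, d = 8 nm = 8e-09 m
F = A * R / (6 * d^2)
F = 2.71e-20 * 7.2e-08 / (6 * (8e-09)^2)
F = 5.08125e-12 N = 5.081 pN

5.081


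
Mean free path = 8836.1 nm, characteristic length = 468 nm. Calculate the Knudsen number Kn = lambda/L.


Knudsen number Kn = lambda / L
Kn = 8836.1 / 468
Kn = 18.8806

18.8806


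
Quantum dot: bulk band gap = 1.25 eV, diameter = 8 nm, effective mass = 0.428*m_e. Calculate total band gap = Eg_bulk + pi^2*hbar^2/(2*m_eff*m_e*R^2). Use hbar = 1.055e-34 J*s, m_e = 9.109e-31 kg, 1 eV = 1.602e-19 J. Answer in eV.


Radius R = 8/2 nm = 4e-09 m
Confinement energy dE = pi^2 * hbar^2 / (2 * m_eff * m_e * R^2)
dE = pi^2 * (1.055e-34)^2 / (2 * 0.428 * 9.109e-31 * (4e-09)^2) J, divided by 1.602e-19 J/eV
dE = 0.055 eV
Total band gap = E_g(bulk) + dE = 1.25 + 0.055 = 1.305 eV

1.305


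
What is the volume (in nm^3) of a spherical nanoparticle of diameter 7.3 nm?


Radius r = 7.3/2 = 3.65 nm
Volume V = (4/3) * pi * r^3
V = (4/3) * pi * (3.65)^3
V = 203.69 nm^3

203.69


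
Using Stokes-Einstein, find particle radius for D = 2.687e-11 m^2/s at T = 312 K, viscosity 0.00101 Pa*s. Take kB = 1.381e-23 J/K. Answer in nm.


Stokes-Einstein: R = kB*T / (6*pi*eta*D)
R = 1.381e-23 * 312 / (6 * pi * 0.00101 * 2.687e-11)
R = 8.42283e-09 m = 8.42 nm

8.42


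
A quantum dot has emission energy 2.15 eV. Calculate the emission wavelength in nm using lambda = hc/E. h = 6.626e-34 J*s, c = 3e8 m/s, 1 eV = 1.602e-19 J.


Convert energy: E = 2.15 eV = 2.15 * 1.602e-19 = 3.4443e-19 J
lambda = h*c / E = 6.626e-34 * 3e8 / 3.4443e-19
lambda = 5.77127e-07 m = 577.1 nm

577.1


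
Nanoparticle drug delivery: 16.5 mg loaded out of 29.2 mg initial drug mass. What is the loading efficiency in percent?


Drug loading efficiency = (drug loaded / drug initial) * 100
DLE = 16.5 / 29.2 * 100
DLE = 0.5651 * 100
DLE = 56.51%

56.51


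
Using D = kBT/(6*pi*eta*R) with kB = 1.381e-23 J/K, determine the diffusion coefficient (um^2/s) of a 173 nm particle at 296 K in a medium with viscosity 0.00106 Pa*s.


Radius R = 173/2 = 86.5 nm = 8.65e-08 m
D = kB*T / (6*pi*eta*R)
D = 1.381e-23 * 296 / (6 * pi * 0.00106 * 8.65e-08)
D = 2.36517e-12 m^2/s = 2.365 um^2/s

2.365


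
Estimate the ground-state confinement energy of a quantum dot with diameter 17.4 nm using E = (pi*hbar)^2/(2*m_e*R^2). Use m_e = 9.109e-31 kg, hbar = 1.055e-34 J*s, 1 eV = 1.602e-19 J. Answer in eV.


Radius R = 17.4/2 = 8.7 nm = 8.7e-09 m
E = (pi * 1.055e-34)^2 / (2 * 9.109e-31 * (8.7e-09)^2)
E(J) = 7.96646e-22
E = E(J) / 1.602e-19 = 0.005 eV

0.005


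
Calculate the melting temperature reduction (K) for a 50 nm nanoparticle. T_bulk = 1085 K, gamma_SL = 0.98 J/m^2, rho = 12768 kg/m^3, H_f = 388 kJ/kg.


Radius R = 50/2 = 25 nm = 2.5e-08 m
Convert H_f = 388 kJ/kg = 388000 J/kg
dT = 2 * gamma_SL * T_bulk / (rho * H_f * R)
dT = 2 * 0.98 * 1085 / (12768 * 388000 * 2.5e-08)
dT = 17.2 K

17.2


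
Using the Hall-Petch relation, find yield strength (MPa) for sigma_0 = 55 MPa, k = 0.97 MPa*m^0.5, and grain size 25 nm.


d = 25 nm = 2.5e-08 m
sqrt(d) = 0.0001581139
Hall-Petch contribution = k / sqrt(d) = 0.97 / 0.0001581139 = 6134.8 MPa
sigma = sigma_0 + k/sqrt(d) = 55 + 6134.8 = 6189.8 MPa

6189.8


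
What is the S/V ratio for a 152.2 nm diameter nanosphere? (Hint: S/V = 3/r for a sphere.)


Radius r = 152.2/2 = 76.1 nm
S/V = 3 / r = 3 / 76.1
S/V = 0.0394 nm^-1

0.0394


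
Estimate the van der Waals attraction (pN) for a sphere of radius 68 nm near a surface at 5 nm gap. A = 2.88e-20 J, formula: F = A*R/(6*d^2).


Convert to SI: R = 68 nm = 6.8e-08 m, d = 5 nm = 5e-09 m
F = A * R / (6 * d^2)
F = 2.88e-20 * 6.8e-08 / (6 * (5e-09)^2)
F = 1.3056e-11 N = 13.056 pN

13.056


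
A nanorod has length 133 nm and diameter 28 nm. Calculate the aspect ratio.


Aspect ratio AR = length / diameter
AR = 133 / 28
AR = 4.75

4.75


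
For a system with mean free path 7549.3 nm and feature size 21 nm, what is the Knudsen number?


Knudsen number Kn = lambda / L
Kn = 7549.3 / 21
Kn = 359.4905

359.4905


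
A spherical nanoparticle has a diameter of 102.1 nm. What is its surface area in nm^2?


Radius r = 102.1/2 = 51.05 nm
Surface area SA = 4 * pi * r^2
SA = 4 * pi * (51.05)^2
SA = 32749.25 nm^2

32749.25


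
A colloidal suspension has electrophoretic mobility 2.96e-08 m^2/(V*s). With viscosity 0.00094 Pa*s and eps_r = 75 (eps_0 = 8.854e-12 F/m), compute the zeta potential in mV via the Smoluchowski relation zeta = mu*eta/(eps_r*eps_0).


Smoluchowski equation: zeta = mu * eta / (eps_r * eps_0)
zeta = 2.96e-08 * 0.00094 / (75 * 8.854e-12)
zeta = 0.0419 V = 41.9 mV

41.9


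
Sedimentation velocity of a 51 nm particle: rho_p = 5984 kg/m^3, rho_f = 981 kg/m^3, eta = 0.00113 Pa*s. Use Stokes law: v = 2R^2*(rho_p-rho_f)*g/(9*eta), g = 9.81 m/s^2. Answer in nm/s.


Radius R = 51/2 nm = 2.55e-08 m
Density difference = 5984 - 981 = 5003 kg/m^3
v = 2 * R^2 * (rho_p - rho_f) * g / (9 * eta)
v = 2 * (2.55e-08)^2 * 5003 * 9.81 / (9 * 0.00113)
v = 6.27609e-09 m/s = 6.2761 nm/s

6.2761


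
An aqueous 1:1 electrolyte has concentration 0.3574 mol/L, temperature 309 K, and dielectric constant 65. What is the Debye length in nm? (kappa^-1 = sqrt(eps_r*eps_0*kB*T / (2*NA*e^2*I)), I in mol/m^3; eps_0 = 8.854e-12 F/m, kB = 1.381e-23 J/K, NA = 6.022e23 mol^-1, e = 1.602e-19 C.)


Ionic strength I = 0.3574 * 1^2 * 1000 = 357.4 mol/m^3
kappa^-1 = sqrt(65 * 8.854e-12 * 1.381e-23 * 309 / (2 * 6.022e23 * (1.602e-19)^2 * 357.4))
kappa^-1 = 0.471 nm

0.471


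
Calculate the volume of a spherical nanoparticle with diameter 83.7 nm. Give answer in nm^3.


Radius r = 83.7/2 = 41.85 nm
Volume V = (4/3) * pi * r^3
V = (4/3) * pi * (41.85)^3
V = 307025.89 nm^3

307025.89


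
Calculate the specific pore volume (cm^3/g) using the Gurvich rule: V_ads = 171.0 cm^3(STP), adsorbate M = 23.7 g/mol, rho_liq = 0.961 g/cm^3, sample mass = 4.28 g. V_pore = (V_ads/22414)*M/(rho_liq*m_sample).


Moles adsorbed n = V_ads / 22414 = 171.0 / 22414 = 7.629160e-03 mol
Liquid volume V_liq = n * M / rho_liq = 7.629160e-03 * 23.7 / 0.961 = 0.18815 cm^3
Specific pore volume V_pore = V_liq / m_sample = 0.18815 / 4.28
V_pore = 0.044 cm^3/g

0.044


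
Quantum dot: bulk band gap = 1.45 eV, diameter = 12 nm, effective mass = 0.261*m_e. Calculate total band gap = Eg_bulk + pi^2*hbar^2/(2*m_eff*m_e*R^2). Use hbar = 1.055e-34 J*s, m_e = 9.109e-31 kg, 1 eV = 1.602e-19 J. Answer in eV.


Radius R = 12/2 nm = 6e-09 m
Confinement energy dE = pi^2 * hbar^2 / (2 * m_eff * m_e * R^2)
dE = pi^2 * (1.055e-34)^2 / (2 * 0.261 * 9.109e-31 * (6e-09)^2) J, divided by 1.602e-19 J/eV
dE = 0.0401 eV
Total band gap = E_g(bulk) + dE = 1.45 + 0.0401 = 1.4901 eV

1.4901


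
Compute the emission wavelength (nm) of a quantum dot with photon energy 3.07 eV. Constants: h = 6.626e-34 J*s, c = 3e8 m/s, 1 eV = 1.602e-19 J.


Convert energy: E = 3.07 eV = 3.07 * 1.602e-19 = 4.91814e-19 J
lambda = h*c / E = 6.626e-34 * 3e8 / 4.91814e-19
lambda = 4.04177e-07 m = 404.2 nm

404.2


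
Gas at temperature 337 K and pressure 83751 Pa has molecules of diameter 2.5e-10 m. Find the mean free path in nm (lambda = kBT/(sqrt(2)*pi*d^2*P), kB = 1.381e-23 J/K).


Mean free path: lambda = kB*T / (sqrt(2) * pi * d^2 * P)
lambda = 1.381e-23 * 337 / (sqrt(2) * pi * (2.5e-10)^2 * 83751)
lambda = 2.00119e-07 m
lambda = 200.12 nm

200.12


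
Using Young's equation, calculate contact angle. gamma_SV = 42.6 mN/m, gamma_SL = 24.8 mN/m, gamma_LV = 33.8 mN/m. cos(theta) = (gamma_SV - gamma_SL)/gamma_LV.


cos(theta) = (gamma_SV - gamma_SL) / gamma_LV
cos(theta) = (42.6 - 24.8) / 33.8
cos(theta) = 0.526627
theta = arccos(0.526627) = 58.22 degrees

58.22


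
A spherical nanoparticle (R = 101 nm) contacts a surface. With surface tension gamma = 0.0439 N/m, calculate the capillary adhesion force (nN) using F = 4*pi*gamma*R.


Convert radius: R = 101 nm = 1.01e-07 m
F = 4 * pi * gamma * R
F = 4 * pi * 0.0439 * 1.01e-07
F = 5.5718e-08 N = 55.718 nN

55.718


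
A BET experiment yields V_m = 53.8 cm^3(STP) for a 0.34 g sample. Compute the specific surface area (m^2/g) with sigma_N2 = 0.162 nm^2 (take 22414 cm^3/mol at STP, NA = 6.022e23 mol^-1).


Number of moles in monolayer = V_m / 22414 = 53.8 / 22414 = 0.00240029
Number of molecules = moles * NA = 0.00240029 * 6.022e23
SA = molecules * sigma / mass
SA = (53.8 / 22414) * 6.022e23 * 0.162e-18 / 0.34
SA = 688.7 m^2/g

688.7


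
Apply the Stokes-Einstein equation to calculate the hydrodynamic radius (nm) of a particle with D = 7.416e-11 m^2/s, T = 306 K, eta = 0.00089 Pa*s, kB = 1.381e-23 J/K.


Stokes-Einstein: R = kB*T / (6*pi*eta*D)
R = 1.381e-23 * 306 / (6 * pi * 0.00089 * 7.416e-11)
R = 3.39668e-09 m = 3.4 nm

3.4


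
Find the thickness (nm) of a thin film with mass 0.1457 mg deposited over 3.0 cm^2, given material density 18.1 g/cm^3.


Convert: m = 0.1457 mg = 1.4570e-07 kg, A = 3.0 cm^2 = 3.0000e-04 m^2, rho = 18.1 g/cm^3 = 18100 kg/m^3
t = m / (A * rho)
t = 1.4570e-07 / (3.0000e-04 * 18100)
t = 2.6832e-08 m = 26.8 nm

26.8


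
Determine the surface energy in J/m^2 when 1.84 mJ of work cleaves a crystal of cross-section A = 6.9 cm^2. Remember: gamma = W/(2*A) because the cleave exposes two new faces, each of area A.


Convert: A = 6.9 cm^2 = 0.00069 m^2, W = 1.84 mJ = 0.00184 J
Cleaving exposes two faces of area A, so total new surface = 2*A and gamma = W / (2*A)
gamma = 0.00184 / (2 * 0.00069)
gamma = 1.333 J/m^2

1.333


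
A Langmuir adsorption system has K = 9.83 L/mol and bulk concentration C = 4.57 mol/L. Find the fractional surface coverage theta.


Langmuir isotherm: theta = K*C / (1 + K*C)
K*C = 9.83 * 4.57 = 44.9231
theta = 44.9231 / (1 + 44.9231) = 44.9231 / 45.9231
theta = 0.9782

0.9782


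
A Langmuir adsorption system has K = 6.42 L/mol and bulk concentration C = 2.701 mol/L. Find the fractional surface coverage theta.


Langmuir isotherm: theta = K*C / (1 + K*C)
K*C = 6.42 * 2.701 = 17.34042
theta = 17.34042 / (1 + 17.34042) = 17.34042 / 18.34042
theta = 0.9455

0.9455


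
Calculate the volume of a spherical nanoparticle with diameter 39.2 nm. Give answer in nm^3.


Radius r = 39.2/2 = 19.6 nm
Volume V = (4/3) * pi * r^3
V = (4/3) * pi * (19.6)^3
V = 31539.65 nm^3

31539.65


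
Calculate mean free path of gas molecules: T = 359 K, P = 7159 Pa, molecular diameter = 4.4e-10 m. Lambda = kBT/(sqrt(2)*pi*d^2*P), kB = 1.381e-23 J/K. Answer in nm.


Mean free path: lambda = kB*T / (sqrt(2) * pi * d^2 * P)
lambda = 1.381e-23 * 359 / (sqrt(2) * pi * (4.4e-10)^2 * 7159)
lambda = 8.05129e-07 m
lambda = 805.13 nm

805.13


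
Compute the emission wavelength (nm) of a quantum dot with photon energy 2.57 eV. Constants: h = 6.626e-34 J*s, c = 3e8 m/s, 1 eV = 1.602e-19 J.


Convert energy: E = 2.57 eV = 2.57 * 1.602e-19 = 4.11714e-19 J
lambda = h*c / E = 6.626e-34 * 3e8 / 4.11714e-19
lambda = 4.82811e-07 m = 482.8 nm

482.8


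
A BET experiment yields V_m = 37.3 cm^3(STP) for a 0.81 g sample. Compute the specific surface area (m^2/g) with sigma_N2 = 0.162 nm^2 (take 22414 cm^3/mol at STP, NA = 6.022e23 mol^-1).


Number of moles in monolayer = V_m / 22414 = 37.3 / 22414 = 0.00166414
Number of molecules = moles * NA = 0.00166414 * 6.022e23
SA = molecules * sigma / mass
SA = (37.3 / 22414) * 6.022e23 * 0.162e-18 / 0.81
SA = 200.4 m^2/g

200.4


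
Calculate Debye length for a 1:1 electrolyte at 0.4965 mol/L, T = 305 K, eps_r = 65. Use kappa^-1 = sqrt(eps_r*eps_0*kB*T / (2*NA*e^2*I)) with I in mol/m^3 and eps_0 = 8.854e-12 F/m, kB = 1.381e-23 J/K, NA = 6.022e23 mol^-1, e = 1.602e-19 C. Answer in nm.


Ionic strength I = 0.4965 * 1^2 * 1000 = 496.5 mol/m^3
kappa^-1 = sqrt(65 * 8.854e-12 * 1.381e-23 * 305 / (2 * 6.022e23 * (1.602e-19)^2 * 496.5))
kappa^-1 = 0.397 nm

0.397


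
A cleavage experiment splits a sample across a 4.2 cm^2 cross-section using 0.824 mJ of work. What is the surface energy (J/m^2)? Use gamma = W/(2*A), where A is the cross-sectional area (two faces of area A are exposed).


Convert: A = 4.2 cm^2 = 0.00042 m^2, W = 0.824 mJ = 0.000824 J
Cleaving exposes two faces of area A, so total new surface = 2*A and gamma = W / (2*A)
gamma = 0.000824 / (2 * 0.00042)
gamma = 0.981 J/m^2

0.981


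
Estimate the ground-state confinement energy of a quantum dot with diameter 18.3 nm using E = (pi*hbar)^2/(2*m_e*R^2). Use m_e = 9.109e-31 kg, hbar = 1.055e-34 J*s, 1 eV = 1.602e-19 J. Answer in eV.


Radius R = 18.3/2 = 9.15 nm = 9.15e-09 m
E = (pi * 1.055e-34)^2 / (2 * 9.109e-31 * (9.15e-09)^2)
E(J) = 7.20214e-22
E = E(J) / 1.602e-19 = 0.0045 eV

0.0045


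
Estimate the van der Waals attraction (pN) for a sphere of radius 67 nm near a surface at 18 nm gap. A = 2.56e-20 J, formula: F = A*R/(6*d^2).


Convert to SI: R = 67 nm = 6.7e-08 m, d = 18 nm = 1.8e-08 m
F = A * R / (6 * d^2)
F = 2.56e-20 * 6.7e-08 / (6 * (1.8e-08)^2)
F = 8.82305e-13 N = 0.882 pN

0.882


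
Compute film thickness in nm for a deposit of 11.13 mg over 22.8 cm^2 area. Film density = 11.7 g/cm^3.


Convert: m = 11.13 mg = 1.1130e-05 kg, A = 22.8 cm^2 = 2.2800e-03 m^2, rho = 11.7 g/cm^3 = 11700 kg/m^3
t = m / (A * rho)
t = 1.1130e-05 / (2.2800e-03 * 11700)
t = 4.1723e-07 m = 417.2 nm

417.2


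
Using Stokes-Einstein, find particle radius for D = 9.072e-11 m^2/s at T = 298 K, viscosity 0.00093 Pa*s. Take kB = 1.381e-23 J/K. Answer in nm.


Stokes-Einstein: R = kB*T / (6*pi*eta*D)
R = 1.381e-23 * 298 / (6 * pi * 0.00093 * 9.072e-11)
R = 2.58775e-09 m = 2.59 nm

2.59


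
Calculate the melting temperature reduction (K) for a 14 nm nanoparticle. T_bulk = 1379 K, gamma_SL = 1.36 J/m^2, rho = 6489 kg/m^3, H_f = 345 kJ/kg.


Radius R = 14/2 = 7 nm = 7e-09 m
Convert H_f = 345 kJ/kg = 345000 J/kg
dT = 2 * gamma_SL * T_bulk / (rho * H_f * R)
dT = 2 * 1.36 * 1379 / (6489 * 345000 * 7e-09)
dT = 239.4 K

239.4


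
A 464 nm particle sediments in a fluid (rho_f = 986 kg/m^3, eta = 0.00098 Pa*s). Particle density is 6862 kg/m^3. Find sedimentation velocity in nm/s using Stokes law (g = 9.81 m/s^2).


Radius R = 464/2 nm = 2.32e-07 m
Density difference = 6862 - 986 = 5876 kg/m^3
v = 2 * R^2 * (rho_p - rho_f) * g / (9 * eta)
v = 2 * (2.32e-07)^2 * 5876 * 9.81 / (9 * 0.00098)
v = 7.03539e-07 m/s = 703.539 nm/s

703.539


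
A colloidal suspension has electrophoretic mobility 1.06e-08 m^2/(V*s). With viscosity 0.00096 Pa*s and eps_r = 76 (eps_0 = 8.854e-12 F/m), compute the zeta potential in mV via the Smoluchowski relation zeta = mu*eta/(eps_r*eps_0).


Smoluchowski equation: zeta = mu * eta / (eps_r * eps_0)
zeta = 1.06e-08 * 0.00096 / (76 * 8.854e-12)
zeta = 0.015123 V = 15.12 mV

15.12


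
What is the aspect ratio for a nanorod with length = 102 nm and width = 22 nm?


Aspect ratio AR = length / diameter
AR = 102 / 22
AR = 4.64

4.64


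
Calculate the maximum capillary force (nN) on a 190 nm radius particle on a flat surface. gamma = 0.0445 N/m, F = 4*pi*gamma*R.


Convert radius: R = 190 nm = 1.9e-07 m
F = 4 * pi * gamma * R
F = 4 * pi * 0.0445 * 1.9e-07
F = 1.06249e-07 N = 106.2487 nN

106.2487


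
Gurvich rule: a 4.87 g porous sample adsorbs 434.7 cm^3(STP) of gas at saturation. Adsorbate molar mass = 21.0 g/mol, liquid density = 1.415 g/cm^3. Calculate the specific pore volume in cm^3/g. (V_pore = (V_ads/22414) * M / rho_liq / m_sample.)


Moles adsorbed n = V_ads / 22414 = 434.7 / 22414 = 1.939413e-02 mol
Liquid volume V_liq = n * M / rho_liq = 1.939413e-02 * 21.0 / 1.415 = 0.28783 cm^3
Specific pore volume V_pore = V_liq / m_sample = 0.28783 / 4.87
V_pore = 0.0591 cm^3/g

0.0591


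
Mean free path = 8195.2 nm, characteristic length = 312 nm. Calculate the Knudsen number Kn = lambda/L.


Knudsen number Kn = lambda / L
Kn = 8195.2 / 312
Kn = 26.2667

26.2667


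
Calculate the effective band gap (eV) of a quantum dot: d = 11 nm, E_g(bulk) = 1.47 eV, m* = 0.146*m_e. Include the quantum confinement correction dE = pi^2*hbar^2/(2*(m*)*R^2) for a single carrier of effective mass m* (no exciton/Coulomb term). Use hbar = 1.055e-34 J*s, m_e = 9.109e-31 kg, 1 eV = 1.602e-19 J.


Radius R = 11/2 nm = 5.5e-09 m
Confinement energy dE = pi^2 * hbar^2 / (2 * m_eff * m_e * R^2)
dE = pi^2 * (1.055e-34)^2 / (2 * 0.146 * 9.109e-31 * (5.5e-09)^2) J, divided by 1.602e-19 J/eV
dE = 0.0852 eV
Total band gap = E_g(bulk) + dE = 1.47 + 0.0852 = 1.5552 eV

1.5552


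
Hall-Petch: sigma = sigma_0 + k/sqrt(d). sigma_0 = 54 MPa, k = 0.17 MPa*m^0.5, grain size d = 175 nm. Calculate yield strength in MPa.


d = 175 nm = 1.75e-07 m
sqrt(d) = 0.00041833
Hall-Petch contribution = k / sqrt(d) = 0.17 / 0.00041833 = 406.4 MPa
sigma = sigma_0 + k/sqrt(d) = 54 + 406.4 = 460.4 MPa

460.4


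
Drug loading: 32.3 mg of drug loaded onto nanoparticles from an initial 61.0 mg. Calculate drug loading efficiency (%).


Drug loading efficiency = (drug loaded / drug initial) * 100
DLE = 32.3 / 61.0 * 100
DLE = 0.5295 * 100
DLE = 52.95%

52.95


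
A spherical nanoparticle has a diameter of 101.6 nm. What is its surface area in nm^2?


Radius r = 101.6/2 = 50.8 nm
Surface area SA = 4 * pi * r^2
SA = 4 * pi * (50.8)^2
SA = 32429.28 nm^2

32429.28


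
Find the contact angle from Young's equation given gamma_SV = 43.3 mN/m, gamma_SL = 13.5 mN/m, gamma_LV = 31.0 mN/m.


cos(theta) = (gamma_SV - gamma_SL) / gamma_LV
cos(theta) = (43.3 - 13.5) / 31.0
cos(theta) = 0.96129
theta = arccos(0.96129) = 15.99 degrees

15.99


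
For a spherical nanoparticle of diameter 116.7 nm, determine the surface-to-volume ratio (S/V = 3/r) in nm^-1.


Radius r = 116.7/2 = 58.35 nm
S/V = 3 / r = 3 / 58.35
S/V = 0.0514 nm^-1

0.0514


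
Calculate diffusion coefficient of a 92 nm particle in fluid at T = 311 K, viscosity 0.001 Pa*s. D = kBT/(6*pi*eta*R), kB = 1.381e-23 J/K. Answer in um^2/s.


Radius R = 92/2 = 46 nm = 4.6e-08 m
D = kB*T / (6*pi*eta*R)
D = 1.381e-23 * 311 / (6 * pi * 0.001 * 4.6e-08)
D = 4.95331e-12 m^2/s = 4.953 um^2/s

4.953


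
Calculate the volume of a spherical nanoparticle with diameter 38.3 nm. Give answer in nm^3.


Radius r = 38.3/2 = 19.15 nm
Volume V = (4/3) * pi * r^3
V = (4/3) * pi * (19.15)^3
V = 29416.77 nm^3

29416.77


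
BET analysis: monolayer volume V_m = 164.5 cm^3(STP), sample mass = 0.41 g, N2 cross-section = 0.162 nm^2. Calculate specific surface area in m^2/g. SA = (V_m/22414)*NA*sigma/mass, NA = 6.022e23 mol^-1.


Number of moles in monolayer = V_m / 22414 = 164.5 / 22414 = 0.00733916
Number of molecules = moles * NA = 0.00733916 * 6.022e23
SA = molecules * sigma / mass
SA = (164.5 / 22414) * 6.022e23 * 0.162e-18 / 0.41
SA = 1746.3 m^2/g

1746.3


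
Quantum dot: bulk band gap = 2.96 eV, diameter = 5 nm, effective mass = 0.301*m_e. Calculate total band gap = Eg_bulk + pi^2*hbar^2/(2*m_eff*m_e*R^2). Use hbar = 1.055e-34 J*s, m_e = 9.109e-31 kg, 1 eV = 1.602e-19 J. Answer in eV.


Radius R = 5/2 nm = 2.5e-09 m
Confinement energy dE = pi^2 * hbar^2 / (2 * m_eff * m_e * R^2)
dE = pi^2 * (1.055e-34)^2 / (2 * 0.301 * 9.109e-31 * (2.5e-09)^2) J, divided by 1.602e-19 J/eV
dE = 0.2001 eV
Total band gap = E_g(bulk) + dE = 2.96 + 0.2001 = 3.1601 eV

3.1601


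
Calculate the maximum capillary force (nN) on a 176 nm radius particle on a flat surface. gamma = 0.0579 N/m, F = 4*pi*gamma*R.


Convert radius: R = 176 nm = 1.76e-07 m
F = 4 * pi * gamma * R
F = 4 * pi * 0.0579 * 1.76e-07
F = 1.28056e-07 N = 128.0563 nN

128.0563


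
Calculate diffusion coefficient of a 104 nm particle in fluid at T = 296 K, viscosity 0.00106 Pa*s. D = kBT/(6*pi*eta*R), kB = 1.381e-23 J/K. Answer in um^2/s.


Radius R = 104/2 = 52 nm = 5.2e-08 m
D = kB*T / (6*pi*eta*R)
D = 1.381e-23 * 296 / (6 * pi * 0.00106 * 5.2e-08)
D = 3.93437e-12 m^2/s = 3.934 um^2/s

3.934


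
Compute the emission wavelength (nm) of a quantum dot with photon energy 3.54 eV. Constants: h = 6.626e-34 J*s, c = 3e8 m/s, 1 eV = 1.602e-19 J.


Convert energy: E = 3.54 eV = 3.54 * 1.602e-19 = 5.67108e-19 J
lambda = h*c / E = 6.626e-34 * 3e8 / 5.67108e-19
lambda = 3.50515e-07 m = 350.5 nm

350.5


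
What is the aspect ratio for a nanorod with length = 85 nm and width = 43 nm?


Aspect ratio AR = length / diameter
AR = 85 / 43
AR = 1.98

1.98


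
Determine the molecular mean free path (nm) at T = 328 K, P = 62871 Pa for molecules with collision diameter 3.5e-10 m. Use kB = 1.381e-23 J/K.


Mean free path: lambda = kB*T / (sqrt(2) * pi * d^2 * P)
lambda = 1.381e-23 * 328 / (sqrt(2) * pi * (3.5e-10)^2 * 62871)
lambda = 1.32378e-07 m
lambda = 132.38 nm

132.38


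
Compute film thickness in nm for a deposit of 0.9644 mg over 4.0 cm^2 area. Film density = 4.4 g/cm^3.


Convert: m = 0.9644 mg = 9.6440e-07 kg, A = 4.0 cm^2 = 4.0000e-04 m^2, rho = 4.4 g/cm^3 = 4400 kg/m^3
t = m / (A * rho)
t = 9.6440e-07 / (4.0000e-04 * 4400)
t = 5.4795e-07 m = 548.0 nm

548.0


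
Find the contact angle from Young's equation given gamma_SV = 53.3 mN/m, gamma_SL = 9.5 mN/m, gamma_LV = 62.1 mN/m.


cos(theta) = (gamma_SV - gamma_SL) / gamma_LV
cos(theta) = (53.3 - 9.5) / 62.1
cos(theta) = 0.705314
theta = arccos(0.705314) = 45.15 degrees

45.15


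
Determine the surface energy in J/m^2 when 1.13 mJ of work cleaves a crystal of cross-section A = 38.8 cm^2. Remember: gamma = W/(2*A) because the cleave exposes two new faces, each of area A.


Convert: A = 38.8 cm^2 = 0.00388 m^2, W = 1.13 mJ = 0.00113 J
Cleaving exposes two faces of area A, so total new surface = 2*A and gamma = W / (2*A)
gamma = 0.00113 / (2 * 0.00388)
gamma = 0.146 J/m^2

0.146


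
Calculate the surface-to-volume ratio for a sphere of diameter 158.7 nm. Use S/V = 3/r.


Radius r = 158.7/2 = 79.35 nm
S/V = 3 / r = 3 / 79.35
S/V = 0.0378 nm^-1

0.0378


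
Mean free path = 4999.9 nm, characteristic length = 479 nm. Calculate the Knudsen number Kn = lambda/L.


Knudsen number Kn = lambda / L
Kn = 4999.9 / 479
Kn = 10.4382

10.4382


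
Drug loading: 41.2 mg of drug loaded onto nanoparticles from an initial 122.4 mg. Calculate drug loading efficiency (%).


Drug loading efficiency = (drug loaded / drug initial) * 100
DLE = 41.2 / 122.4 * 100
DLE = 0.3366 * 100
DLE = 33.66%

33.66


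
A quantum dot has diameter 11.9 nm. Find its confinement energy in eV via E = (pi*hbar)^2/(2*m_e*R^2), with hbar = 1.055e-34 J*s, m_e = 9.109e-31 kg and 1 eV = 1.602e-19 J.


Radius R = 11.9/2 = 5.95 nm = 5.95e-09 m
E = (pi * 1.055e-34)^2 / (2 * 9.109e-31 * (5.95e-09)^2)
E(J) = 1.70322e-21
E = E(J) / 1.602e-19 = 0.0106 eV

0.0106


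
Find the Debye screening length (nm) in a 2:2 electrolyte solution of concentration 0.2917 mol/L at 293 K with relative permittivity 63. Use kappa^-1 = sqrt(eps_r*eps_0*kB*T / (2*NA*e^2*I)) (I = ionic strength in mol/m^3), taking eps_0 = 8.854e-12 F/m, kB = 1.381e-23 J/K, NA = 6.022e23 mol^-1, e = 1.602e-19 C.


Ionic strength I = 0.2917 * 2^2 * 1000 = 1166.8 mol/m^3
kappa^-1 = sqrt(63 * 8.854e-12 * 1.381e-23 * 293 / (2 * 6.022e23 * (1.602e-19)^2 * 1166.8))
kappa^-1 = 0.25 nm

0.25


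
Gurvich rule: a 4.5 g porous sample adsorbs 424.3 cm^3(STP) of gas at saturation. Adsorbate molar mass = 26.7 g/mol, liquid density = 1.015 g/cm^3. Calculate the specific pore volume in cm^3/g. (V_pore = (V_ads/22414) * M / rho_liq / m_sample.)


Moles adsorbed n = V_ads / 22414 = 424.3 / 22414 = 1.893013e-02 mol
Liquid volume V_liq = n * M / rho_liq = 1.893013e-02 * 26.7 / 1.015 = 0.49797 cm^3
Specific pore volume V_pore = V_liq / m_sample = 0.49797 / 4.5
V_pore = 0.1107 cm^3/g

0.1107


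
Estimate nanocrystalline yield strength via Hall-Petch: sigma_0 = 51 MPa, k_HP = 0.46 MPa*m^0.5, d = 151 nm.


d = 151 nm = 1.51e-07 m
sqrt(d) = 0.0003885872
Hall-Petch contribution = k / sqrt(d) = 0.46 / 0.0003885872 = 1183.8 MPa
sigma = sigma_0 + k/sqrt(d) = 51 + 1183.8 = 1234.8 MPa

1234.8


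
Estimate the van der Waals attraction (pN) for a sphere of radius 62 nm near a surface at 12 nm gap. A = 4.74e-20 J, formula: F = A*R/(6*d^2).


Convert to SI: R = 62 nm = 6.2e-08 m, d = 12 nm = 1.2e-08 m
F = A * R / (6 * d^2)
F = 4.74e-20 * 6.2e-08 / (6 * (1.2e-08)^2)
F = 3.40139e-12 N = 3.401 pN

3.401


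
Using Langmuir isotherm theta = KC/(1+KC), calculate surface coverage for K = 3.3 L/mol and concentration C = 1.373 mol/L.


Langmuir isotherm: theta = K*C / (1 + K*C)
K*C = 3.3 * 1.373 = 4.5309
theta = 4.5309 / (1 + 4.5309) = 4.5309 / 5.5309
theta = 0.8192

0.8192


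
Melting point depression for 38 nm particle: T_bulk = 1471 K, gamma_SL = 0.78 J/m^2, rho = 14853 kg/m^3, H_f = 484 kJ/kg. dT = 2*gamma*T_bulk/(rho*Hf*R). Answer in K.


Radius R = 38/2 = 19 nm = 1.9e-08 m
Convert H_f = 484 kJ/kg = 484000 J/kg
dT = 2 * gamma_SL * T_bulk / (rho * H_f * R)
dT = 2 * 0.78 * 1471 / (14853 * 484000 * 1.9e-08)
dT = 16.8 K

16.8


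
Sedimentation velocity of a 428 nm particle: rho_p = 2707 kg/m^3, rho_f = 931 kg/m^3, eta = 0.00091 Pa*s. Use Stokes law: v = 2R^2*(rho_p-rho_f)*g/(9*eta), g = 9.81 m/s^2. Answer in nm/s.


Radius R = 428/2 nm = 2.14e-07 m
Density difference = 2707 - 931 = 1776 kg/m^3
v = 2 * R^2 * (rho_p - rho_f) * g / (9 * eta)
v = 2 * (2.14e-07)^2 * 1776 * 9.81 / (9 * 0.00091)
v = 1.94843e-07 m/s = 194.8434 nm/s

194.8434


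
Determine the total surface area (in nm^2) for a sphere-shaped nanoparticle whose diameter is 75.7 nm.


Radius r = 75.7/2 = 37.85 nm
Surface area SA = 4 * pi * r^2
SA = 4 * pi * (37.85)^2
SA = 18002.87 nm^2

18002.87


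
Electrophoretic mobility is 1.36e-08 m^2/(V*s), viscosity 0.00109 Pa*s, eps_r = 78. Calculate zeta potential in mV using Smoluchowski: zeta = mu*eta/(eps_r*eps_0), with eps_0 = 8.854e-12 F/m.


Smoluchowski equation: zeta = mu * eta / (eps_r * eps_0)
zeta = 1.36e-08 * 0.00109 / (78 * 8.854e-12)
zeta = 0.021465 V = 21.47 mV

21.47


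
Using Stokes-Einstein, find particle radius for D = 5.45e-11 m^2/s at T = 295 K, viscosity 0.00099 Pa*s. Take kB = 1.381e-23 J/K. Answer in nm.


Stokes-Einstein: R = kB*T / (6*pi*eta*D)
R = 1.381e-23 * 295 / (6 * pi * 0.00099 * 5.45e-11)
R = 4.00574e-09 m = 4.01 nm

4.01


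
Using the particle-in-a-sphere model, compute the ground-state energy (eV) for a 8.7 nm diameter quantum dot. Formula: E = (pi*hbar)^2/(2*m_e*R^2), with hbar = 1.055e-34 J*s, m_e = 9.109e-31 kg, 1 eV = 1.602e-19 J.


Radius R = 8.7/2 = 4.35 nm = 4.35e-09 m
E = (pi * 1.055e-34)^2 / (2 * 9.109e-31 * (4.35e-09)^2)
E(J) = 3.18658e-21
E = E(J) / 1.602e-19 = 0.0199 eV

0.0199


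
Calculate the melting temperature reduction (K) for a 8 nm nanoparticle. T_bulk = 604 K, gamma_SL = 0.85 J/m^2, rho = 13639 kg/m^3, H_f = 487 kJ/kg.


Radius R = 8/2 = 4 nm = 4e-09 m
Convert H_f = 487 kJ/kg = 487000 J/kg
dT = 2 * gamma_SL * T_bulk / (rho * H_f * R)
dT = 2 * 0.85 * 604 / (13639 * 487000 * 4e-09)
dT = 38.6 K

38.6


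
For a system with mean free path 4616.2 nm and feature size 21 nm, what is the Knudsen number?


Knudsen number Kn = lambda / L
Kn = 4616.2 / 21
Kn = 219.819

219.819


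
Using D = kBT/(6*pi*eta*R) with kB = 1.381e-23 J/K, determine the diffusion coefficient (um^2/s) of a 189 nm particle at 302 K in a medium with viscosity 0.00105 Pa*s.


Radius R = 189/2 = 94.5 nm = 9.45e-08 m
D = kB*T / (6*pi*eta*R)
D = 1.381e-23 * 302 / (6 * pi * 0.00105 * 9.45e-08)
D = 2.22986e-12 m^2/s = 2.23 um^2/s

2.23


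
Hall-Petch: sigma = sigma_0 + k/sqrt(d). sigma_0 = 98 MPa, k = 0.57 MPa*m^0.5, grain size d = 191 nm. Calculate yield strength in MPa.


d = 191 nm = 1.91e-07 m
sqrt(d) = 0.0004370355
Hall-Petch contribution = k / sqrt(d) = 0.57 / 0.0004370355 = 1304.2 MPa
sigma = sigma_0 + k/sqrt(d) = 98 + 1304.2 = 1402.2 MPa

1402.2


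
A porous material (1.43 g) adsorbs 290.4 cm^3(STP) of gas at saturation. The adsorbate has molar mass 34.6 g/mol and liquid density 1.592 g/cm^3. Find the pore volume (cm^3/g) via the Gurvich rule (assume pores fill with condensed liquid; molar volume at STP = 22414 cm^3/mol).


Moles adsorbed n = V_ads / 22414 = 290.4 / 22414 = 1.295619e-02 mol
Liquid volume V_liq = n * M / rho_liq = 1.295619e-02 * 34.6 / 1.592 = 0.28159 cm^3
Specific pore volume V_pore = V_liq / m_sample = 0.28159 / 1.43
V_pore = 0.1969 cm^3/g

0.1969


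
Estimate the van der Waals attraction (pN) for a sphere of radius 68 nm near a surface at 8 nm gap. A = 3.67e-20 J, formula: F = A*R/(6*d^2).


Convert to SI: R = 68 nm = 6.8e-08 m, d = 8 nm = 8e-09 m
F = A * R / (6 * d^2)
F = 3.67e-20 * 6.8e-08 / (6 * (8e-09)^2)
F = 6.49896e-12 N = 6.499 pN

6.499


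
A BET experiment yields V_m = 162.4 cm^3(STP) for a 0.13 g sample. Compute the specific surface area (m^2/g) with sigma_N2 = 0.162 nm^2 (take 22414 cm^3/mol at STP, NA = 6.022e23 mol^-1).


Number of moles in monolayer = V_m / 22414 = 162.4 / 22414 = 0.00724547
Number of molecules = moles * NA = 0.00724547 * 6.022e23
SA = molecules * sigma / mass
SA = (162.4 / 22414) * 6.022e23 * 0.162e-18 / 0.13
SA = 5437.2 m^2/g

5437.2


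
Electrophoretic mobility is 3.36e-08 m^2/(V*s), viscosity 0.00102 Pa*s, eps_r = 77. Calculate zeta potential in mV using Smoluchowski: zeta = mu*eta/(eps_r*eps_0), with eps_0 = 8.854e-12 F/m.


Smoluchowski equation: zeta = mu * eta / (eps_r * eps_0)
zeta = 3.36e-08 * 0.00102 / (77 * 8.854e-12)
zeta = 0.05027 V = 50.27 mV

50.27


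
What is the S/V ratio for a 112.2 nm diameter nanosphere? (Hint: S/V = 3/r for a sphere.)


Radius r = 112.2/2 = 56.1 nm
S/V = 3 / r = 3 / 56.1
S/V = 0.0535 nm^-1

0.0535


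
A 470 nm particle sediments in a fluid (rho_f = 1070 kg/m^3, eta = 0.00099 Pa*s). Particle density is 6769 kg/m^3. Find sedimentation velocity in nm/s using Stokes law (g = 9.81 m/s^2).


Radius R = 470/2 nm = 2.35e-07 m
Density difference = 6769 - 1070 = 5699 kg/m^3
v = 2 * R^2 * (rho_p - rho_f) * g / (9 * eta)
v = 2 * (2.35e-07)^2 * 5699 * 9.81 / (9 * 0.00099)
v = 6.93036e-07 m/s = 693.0358 nm/s

693.0358


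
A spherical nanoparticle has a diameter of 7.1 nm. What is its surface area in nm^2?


Radius r = 7.1/2 = 3.55 nm
Surface area SA = 4 * pi * r^2
SA = 4 * pi * (3.55)^2
SA = 158.37 nm^2

158.37


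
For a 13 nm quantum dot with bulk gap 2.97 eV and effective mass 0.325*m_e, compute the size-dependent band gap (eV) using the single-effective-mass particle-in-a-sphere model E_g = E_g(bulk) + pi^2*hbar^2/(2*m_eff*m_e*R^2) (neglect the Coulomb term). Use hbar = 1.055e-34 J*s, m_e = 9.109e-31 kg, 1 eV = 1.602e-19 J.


Radius R = 13/2 nm = 6.5e-09 m
Confinement energy dE = pi^2 * hbar^2 / (2 * m_eff * m_e * R^2)
dE = pi^2 * (1.055e-34)^2 / (2 * 0.325 * 9.109e-31 * (6.5e-09)^2) J, divided by 1.602e-19 J/eV
dE = 0.0274 eV
Total band gap = E_g(bulk) + dE = 2.97 + 0.0274 = 2.9974 eV

2.9974


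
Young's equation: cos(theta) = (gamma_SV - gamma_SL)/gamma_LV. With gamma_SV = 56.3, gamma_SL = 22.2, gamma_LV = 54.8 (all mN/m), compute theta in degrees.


cos(theta) = (gamma_SV - gamma_SL) / gamma_LV
cos(theta) = (56.3 - 22.2) / 54.8
cos(theta) = 0.622263
theta = arccos(0.622263) = 51.52 degrees

51.52


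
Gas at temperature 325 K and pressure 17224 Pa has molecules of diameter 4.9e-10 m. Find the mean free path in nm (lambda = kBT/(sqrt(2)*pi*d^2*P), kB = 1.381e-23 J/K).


Mean free path: lambda = kB*T / (sqrt(2) * pi * d^2 * P)
lambda = 1.381e-23 * 325 / (sqrt(2) * pi * (4.9e-10)^2 * 17224)
lambda = 2.44279e-07 m
lambda = 244.28 nm

244.28


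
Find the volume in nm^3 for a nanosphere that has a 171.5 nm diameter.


Radius r = 171.5/2 = 85.75 nm
Volume V = (4/3) * pi * r^3
V = (4/3) * pi * (85.75)^3
V = 2641137.4 nm^3

2641137.4


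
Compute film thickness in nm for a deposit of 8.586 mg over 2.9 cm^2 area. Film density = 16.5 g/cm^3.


Convert: m = 8.586 mg = 8.5860e-06 kg, A = 2.9 cm^2 = 2.9000e-04 m^2, rho = 16.5 g/cm^3 = 16500 kg/m^3
t = m / (A * rho)
t = 8.5860e-06 / (2.9000e-04 * 16500)
t = 1.7944e-06 m = 1794.4 nm

1794.4


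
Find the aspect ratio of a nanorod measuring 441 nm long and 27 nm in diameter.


Aspect ratio AR = length / diameter
AR = 441 / 27
AR = 16.33

16.33


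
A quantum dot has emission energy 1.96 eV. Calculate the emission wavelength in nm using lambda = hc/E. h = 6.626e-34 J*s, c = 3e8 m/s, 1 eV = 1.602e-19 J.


Convert energy: E = 1.96 eV = 1.96 * 1.602e-19 = 3.13992e-19 J
lambda = h*c / E = 6.626e-34 * 3e8 / 3.13992e-19
lambda = 6.33073e-07 m = 633.1 nm

633.1


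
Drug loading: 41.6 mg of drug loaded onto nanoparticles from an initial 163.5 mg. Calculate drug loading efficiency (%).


Drug loading efficiency = (drug loaded / drug initial) * 100
DLE = 41.6 / 163.5 * 100
DLE = 0.2544 * 100
DLE = 25.44%

25.44


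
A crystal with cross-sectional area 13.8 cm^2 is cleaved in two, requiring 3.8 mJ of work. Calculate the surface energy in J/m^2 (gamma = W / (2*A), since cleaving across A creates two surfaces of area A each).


Convert: A = 13.8 cm^2 = 0.00138 m^2, W = 3.8 mJ = 0.0038 J
Cleaving exposes two faces of area A, so total new surface = 2*A and gamma = W / (2*A)
gamma = 0.0038 / (2 * 0.00138)
gamma = 1.377 J/m^2

1.377


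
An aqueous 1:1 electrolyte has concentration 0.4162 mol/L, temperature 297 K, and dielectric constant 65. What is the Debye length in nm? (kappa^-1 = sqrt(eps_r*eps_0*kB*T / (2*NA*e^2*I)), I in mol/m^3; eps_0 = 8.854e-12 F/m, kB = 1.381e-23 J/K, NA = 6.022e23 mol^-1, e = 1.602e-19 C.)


Ionic strength I = 0.4162 * 1^2 * 1000 = 416.2 mol/m^3
kappa^-1 = sqrt(65 * 8.854e-12 * 1.381e-23 * 297 / (2 * 6.022e23 * (1.602e-19)^2 * 416.2))
kappa^-1 = 0.428 nm

0.428


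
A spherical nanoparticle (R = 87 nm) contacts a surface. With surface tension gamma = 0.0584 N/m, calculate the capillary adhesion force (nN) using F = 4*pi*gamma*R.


Convert radius: R = 87 nm = 8.7e-08 m
F = 4 * pi * gamma * R
F = 4 * pi * 0.0584 * 8.7e-08
F = 6.38472e-08 N = 63.8472 nN

63.8472


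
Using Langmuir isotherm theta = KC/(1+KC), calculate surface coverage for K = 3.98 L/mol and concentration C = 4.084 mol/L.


Langmuir isotherm: theta = K*C / (1 + K*C)
K*C = 3.98 * 4.084 = 16.25432
theta = 16.25432 / (1 + 16.25432) = 16.25432 / 17.25432
theta = 0.942

0.942


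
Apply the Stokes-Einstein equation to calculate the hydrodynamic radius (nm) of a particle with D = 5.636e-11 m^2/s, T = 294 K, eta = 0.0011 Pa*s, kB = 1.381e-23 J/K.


Stokes-Einstein: R = kB*T / (6*pi*eta*D)
R = 1.381e-23 * 294 / (6 * pi * 0.0011 * 5.636e-11)
R = 3.47437e-09 m = 3.47 nm

3.47


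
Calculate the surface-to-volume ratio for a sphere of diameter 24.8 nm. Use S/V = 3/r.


Radius r = 24.8/2 = 12.4 nm
S/V = 3 / r = 3 / 12.4
S/V = 0.2419 nm^-1

0.2419


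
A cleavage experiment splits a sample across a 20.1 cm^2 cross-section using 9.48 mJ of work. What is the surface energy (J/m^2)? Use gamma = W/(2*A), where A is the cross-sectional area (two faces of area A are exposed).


Convert: A = 20.1 cm^2 = 0.00201 m^2, W = 9.48 mJ = 0.00948 J
Cleaving exposes two faces of area A, so total new surface = 2*A and gamma = W / (2*A)
gamma = 0.00948 / (2 * 0.00201)
gamma = 2.358 J/m^2

2.358


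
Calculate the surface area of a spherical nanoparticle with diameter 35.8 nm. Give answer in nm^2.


Radius r = 35.8/2 = 17.9 nm
Surface area SA = 4 * pi * r^2
SA = 4 * pi * (17.9)^2
SA = 4026.39 nm^2

4026.39


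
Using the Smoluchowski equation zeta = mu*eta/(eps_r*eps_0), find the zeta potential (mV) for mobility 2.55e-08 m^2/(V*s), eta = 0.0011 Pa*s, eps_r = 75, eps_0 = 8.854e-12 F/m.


Smoluchowski equation: zeta = mu * eta / (eps_r * eps_0)
zeta = 2.55e-08 * 0.0011 / (75 * 8.854e-12)
zeta = 0.042241 V = 42.24 mV

42.24


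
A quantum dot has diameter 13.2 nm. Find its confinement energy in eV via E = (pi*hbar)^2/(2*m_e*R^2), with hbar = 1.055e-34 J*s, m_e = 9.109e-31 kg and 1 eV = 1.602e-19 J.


Radius R = 13.2/2 = 6.6 nm = 6.6e-09 m
E = (pi * 1.055e-34)^2 / (2 * 9.109e-31 * (6.6e-09)^2)
E(J) = 1.38425e-21
E = E(J) / 1.602e-19 = 0.0086 eV

0.0086


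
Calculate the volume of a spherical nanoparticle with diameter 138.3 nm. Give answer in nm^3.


Radius r = 138.3/2 = 69.15 nm
Volume V = (4/3) * pi * r^3
V = (4/3) * pi * (69.15)^3
V = 1385049.08 nm^3

1385049.08


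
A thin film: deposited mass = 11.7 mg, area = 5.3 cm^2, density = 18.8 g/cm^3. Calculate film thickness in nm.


Convert: m = 11.7 mg = 1.1700e-05 kg, A = 5.3 cm^2 = 5.3000e-04 m^2, rho = 18.8 g/cm^3 = 18800 kg/m^3
t = m / (A * rho)
t = 1.1700e-05 / (5.3000e-04 * 18800)
t = 1.1742e-06 m = 1174.2 nm

1174.2


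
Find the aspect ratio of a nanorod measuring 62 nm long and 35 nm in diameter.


Aspect ratio AR = length / diameter
AR = 62 / 35
AR = 1.77

1.77


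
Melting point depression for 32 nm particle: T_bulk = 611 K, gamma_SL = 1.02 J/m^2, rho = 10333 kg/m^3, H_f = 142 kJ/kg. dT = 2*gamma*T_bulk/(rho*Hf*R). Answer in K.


Radius R = 32/2 = 16 nm = 1.6e-08 m
Convert H_f = 142 kJ/kg = 142000 J/kg
dT = 2 * gamma_SL * T_bulk / (rho * H_f * R)
dT = 2 * 1.02 * 611 / (10333 * 142000 * 1.6e-08)
dT = 53.1 K

53.1
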